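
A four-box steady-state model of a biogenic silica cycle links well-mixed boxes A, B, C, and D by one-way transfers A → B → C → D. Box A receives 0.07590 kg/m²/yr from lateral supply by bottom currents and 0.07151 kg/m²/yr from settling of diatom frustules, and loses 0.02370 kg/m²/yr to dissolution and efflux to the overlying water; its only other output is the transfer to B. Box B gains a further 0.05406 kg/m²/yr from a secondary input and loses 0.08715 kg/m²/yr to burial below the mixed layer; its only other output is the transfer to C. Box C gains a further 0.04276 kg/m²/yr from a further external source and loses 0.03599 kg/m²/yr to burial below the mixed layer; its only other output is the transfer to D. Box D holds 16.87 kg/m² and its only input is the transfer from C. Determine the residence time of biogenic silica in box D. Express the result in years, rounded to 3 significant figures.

Box A: F(A→B) = (0.07590 + 0.07151) − 0.02370 = 0.12371 kg/m²/yr.
Box B: F(B→C) = (0.12371 + 0.05406) − 0.08715 = 0.090620 kg/m²/yr.
Box C: F(C→D) = (0.090620 + 0.04276) − 0.03599 = 0.097390 kg/m²/yr.
Box D throughput = its input = 0.097390 kg/m²/yr; τ = 16.87 / 0.097390 = 173.2 yr.

173 yr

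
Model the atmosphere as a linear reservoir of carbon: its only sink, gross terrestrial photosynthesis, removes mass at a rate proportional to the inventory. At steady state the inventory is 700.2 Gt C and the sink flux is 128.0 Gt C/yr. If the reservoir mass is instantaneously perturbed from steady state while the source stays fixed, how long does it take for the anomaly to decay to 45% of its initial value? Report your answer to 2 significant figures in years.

For a linear reservoir the anomaly decays as exp(−t/τ) with τ = M/F = 700.2/128.0 = 5.470 yr.
exp(−t/τ) = 0.45 ⇒ t = −τ ln(0.45) = 5.470 × 0.7985 = 4.368 yr.

4.4 yr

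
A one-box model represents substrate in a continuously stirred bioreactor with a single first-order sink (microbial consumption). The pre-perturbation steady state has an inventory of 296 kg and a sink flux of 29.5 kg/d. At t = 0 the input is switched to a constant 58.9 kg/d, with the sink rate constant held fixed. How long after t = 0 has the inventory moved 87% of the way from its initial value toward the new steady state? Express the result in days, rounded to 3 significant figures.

τ = M₀/F₀ = 296/29.5 = 10.03 d.
The remaining gap fraction is e^(−t/τ); 87% covered ⇒ e^(−t/τ) = 0.130.
t = −τ ln(0.130) = 10.03 × 2.040 = 20.47 d.

20.5 d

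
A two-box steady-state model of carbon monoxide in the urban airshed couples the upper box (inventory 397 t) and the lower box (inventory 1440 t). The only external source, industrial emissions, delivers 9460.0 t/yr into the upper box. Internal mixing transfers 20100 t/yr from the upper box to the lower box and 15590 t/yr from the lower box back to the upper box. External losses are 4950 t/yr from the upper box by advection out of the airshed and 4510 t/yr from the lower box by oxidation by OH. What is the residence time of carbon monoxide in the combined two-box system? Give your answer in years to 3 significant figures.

For the system as a whole, the A↔B exchange is internal and contributes nothing to the throughput; only the external sinks remove mass.
M_total = 397 + 1440 = 1837.0 t.
ΣF_external_out = 4950 + 4510 = 9460.0 t/yr.
τ = M_total / ΣF_ext = 1837.0 / 9460.0 = 0.1942 yr.

0.194 yr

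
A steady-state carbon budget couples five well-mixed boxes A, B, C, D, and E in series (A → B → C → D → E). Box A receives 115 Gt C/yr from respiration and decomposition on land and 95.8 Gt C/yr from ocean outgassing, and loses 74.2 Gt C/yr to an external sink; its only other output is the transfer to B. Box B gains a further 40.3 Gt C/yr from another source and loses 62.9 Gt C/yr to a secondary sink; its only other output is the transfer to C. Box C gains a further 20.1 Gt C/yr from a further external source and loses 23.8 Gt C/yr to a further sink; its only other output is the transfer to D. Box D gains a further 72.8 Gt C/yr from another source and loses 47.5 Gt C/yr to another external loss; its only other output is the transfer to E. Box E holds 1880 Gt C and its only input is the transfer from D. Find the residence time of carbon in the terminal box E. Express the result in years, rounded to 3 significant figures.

Box A: F(A→B) = (115 + 95.8) − 74.2 = 136.60 Gt C/yr.
Box B: F(B→C) = (136.60 + 40.3) − 62.9 = 114.00 Gt C/yr.
Box C: F(C→D) = (114.00 + 20.1) − 23.8 = 110.30 Gt C/yr.
Box D: F(D→E) = (110.30 + 72.8) − 47.5 = 135.60 Gt C/yr.
Box E throughput = its input = 135.60 Gt C/yr; τ = 1880 / 135.60 = 13.86 yr.

13.9 yr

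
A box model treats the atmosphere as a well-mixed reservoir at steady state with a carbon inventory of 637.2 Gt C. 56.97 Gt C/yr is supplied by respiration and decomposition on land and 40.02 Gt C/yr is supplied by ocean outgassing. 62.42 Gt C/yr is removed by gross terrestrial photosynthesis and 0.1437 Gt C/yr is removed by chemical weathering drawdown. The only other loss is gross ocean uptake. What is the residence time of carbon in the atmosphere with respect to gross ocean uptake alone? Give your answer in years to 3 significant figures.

At steady state ΣF_in = ΣF_out.
ΣF_in = 56.97 + 40.02 = 96.990 Gt C/yr.
Gross ocean uptake flux = ΣF_in − (62.42 + 0.1437) = 96.990 − 62.56 = 34.43 Gt C/yr.
τ = M / F = 637.2 / 34.43 = 18.51 yr.

18.5 yr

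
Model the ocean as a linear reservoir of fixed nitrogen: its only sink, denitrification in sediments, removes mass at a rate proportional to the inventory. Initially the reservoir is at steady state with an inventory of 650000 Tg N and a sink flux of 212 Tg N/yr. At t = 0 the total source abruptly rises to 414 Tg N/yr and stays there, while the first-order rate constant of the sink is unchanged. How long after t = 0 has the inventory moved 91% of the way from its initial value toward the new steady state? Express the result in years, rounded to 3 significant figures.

τ = M₀/F₀ = 650000/212 = 3066 yr.
The remaining gap fraction is e^(−t/τ); 91% covered ⇒ e^(−t/τ) = 0.0900.
t = −τ ln(0.0900) = 3066 × 2.408 = 7383 yr.

7380 yr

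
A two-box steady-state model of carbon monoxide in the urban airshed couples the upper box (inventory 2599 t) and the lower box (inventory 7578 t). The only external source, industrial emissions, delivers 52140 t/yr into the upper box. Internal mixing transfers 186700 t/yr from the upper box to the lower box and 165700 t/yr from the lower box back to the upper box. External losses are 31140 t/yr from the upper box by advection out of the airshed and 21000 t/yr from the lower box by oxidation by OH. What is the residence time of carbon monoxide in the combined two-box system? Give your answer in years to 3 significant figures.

0.195 yr

For the system as a whole, the A↔B exchange is internal and contributes nothing to the throughput; only the external sinks remove mass.
M_total = 2599 + 7578 = 10177 t.
ΣF_external_out = 31140 + 21000 = 52140 t/yr.
τ = M_total / ΣF_ext = 10177 / 52140 = 0.1952 yr.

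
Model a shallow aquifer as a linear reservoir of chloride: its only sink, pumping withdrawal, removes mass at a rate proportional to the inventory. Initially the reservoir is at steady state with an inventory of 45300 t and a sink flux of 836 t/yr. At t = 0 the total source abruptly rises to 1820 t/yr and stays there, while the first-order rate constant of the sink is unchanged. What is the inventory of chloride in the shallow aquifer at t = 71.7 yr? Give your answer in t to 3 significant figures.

84400 t

τ = M₀/F₀ = 45300/836 = 54.19 yr; rate constant k = 1/τ.
New steady state M_∞ = F₁/k = F₁·τ = 1820 × 54.19 = 98620 t.
M(t) = M_∞ + (M₀ − M_∞)·e^(−t/τ); t/τ = 71.7/54.19 = 1.323, so e^(−t/τ) = 0.2663.
M(t) = 98620 − 53320 × 0.2663 = 84422 t.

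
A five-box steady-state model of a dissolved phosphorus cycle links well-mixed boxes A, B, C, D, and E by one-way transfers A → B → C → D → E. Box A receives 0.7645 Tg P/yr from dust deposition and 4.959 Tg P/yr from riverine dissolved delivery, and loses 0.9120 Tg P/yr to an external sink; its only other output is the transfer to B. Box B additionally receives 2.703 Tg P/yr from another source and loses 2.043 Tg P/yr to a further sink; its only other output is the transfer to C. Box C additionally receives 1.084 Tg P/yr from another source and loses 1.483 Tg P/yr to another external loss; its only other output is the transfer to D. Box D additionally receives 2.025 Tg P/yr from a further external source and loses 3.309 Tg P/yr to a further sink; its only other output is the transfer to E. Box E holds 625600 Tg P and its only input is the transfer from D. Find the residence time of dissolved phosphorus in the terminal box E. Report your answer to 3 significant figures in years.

165000 yr

Box A: F(A→B) = (0.7645 + 4.959) − 0.9120 = 4.8115 Tg P/yr.
Box B: F(B→C) = (4.8115 + 2.703) − 2.043 = 5.4715 Tg P/yr.
Box C: F(C→D) = (5.4715 + 1.084) − 1.483 = 5.0725 Tg P/yr.
Box D: F(D→E) = (5.0725 + 2.025) − 3.309 = 3.7885 Tg P/yr.
Box E throughput = its input = 3.7885 Tg P/yr; τ = 625600 / 3.7885 = 165100 yr.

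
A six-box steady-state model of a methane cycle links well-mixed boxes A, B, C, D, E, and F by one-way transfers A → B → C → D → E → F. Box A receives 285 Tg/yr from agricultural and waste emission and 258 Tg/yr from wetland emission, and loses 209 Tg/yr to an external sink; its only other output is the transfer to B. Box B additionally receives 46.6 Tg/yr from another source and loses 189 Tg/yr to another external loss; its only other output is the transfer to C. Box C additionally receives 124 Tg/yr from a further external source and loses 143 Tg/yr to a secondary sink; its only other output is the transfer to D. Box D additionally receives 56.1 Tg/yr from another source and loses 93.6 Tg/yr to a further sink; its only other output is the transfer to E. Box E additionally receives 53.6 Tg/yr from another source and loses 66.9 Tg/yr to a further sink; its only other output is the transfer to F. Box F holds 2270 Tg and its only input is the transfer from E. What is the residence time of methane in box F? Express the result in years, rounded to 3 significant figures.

18.6 yr

Box A: F(A→B) = (285 + 258) − 209 = 334.00 Tg/yr.
Box B: F(B→C) = (334.00 + 46.6) − 189 = 191.60 Tg/yr.
Box C: F(C→D) = (191.60 + 124) − 143 = 172.60 Tg/yr.
Box D: F(D→E) = (172.60 + 56.1) − 93.6 = 135.10 Tg/yr.
Box E: F(E→F) = (135.10 + 53.6) − 66.9 = 121.80 Tg/yr.
Box F throughput = its input = 121.80 Tg/yr; τ = 2270 / 121.80 = 18.64 yr.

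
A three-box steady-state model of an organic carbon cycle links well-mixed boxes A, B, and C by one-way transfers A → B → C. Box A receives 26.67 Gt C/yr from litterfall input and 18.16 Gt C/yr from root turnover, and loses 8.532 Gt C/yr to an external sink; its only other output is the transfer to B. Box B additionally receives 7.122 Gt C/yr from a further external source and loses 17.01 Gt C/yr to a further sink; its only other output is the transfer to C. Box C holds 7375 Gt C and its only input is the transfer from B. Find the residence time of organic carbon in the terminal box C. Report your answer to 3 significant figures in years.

Box A: F(A→B) = (26.67 + 18.16) − 8.532 = 36.298 Gt C/yr.
Box B: F(B→C) = (36.298 + 7.122) − 17.01 = 26.410 Gt C/yr.
Box C throughput = its input = 26.410 Gt C/yr; τ = 7375 / 26.410 = 279.3 yr.

279 yr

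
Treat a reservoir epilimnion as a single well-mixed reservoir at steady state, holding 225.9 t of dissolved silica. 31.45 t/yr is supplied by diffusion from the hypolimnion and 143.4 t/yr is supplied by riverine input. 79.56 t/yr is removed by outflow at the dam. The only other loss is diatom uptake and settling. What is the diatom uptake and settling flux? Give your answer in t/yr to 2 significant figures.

At steady state ΣF_in = ΣF_out.
ΣF_in = 31.45 + 143.4 = 174.85 t/yr.
Diatom uptake and settling flux = ΣF_in − (79.56) = 174.85 − 79.56 = 95.29 t/yr.

95 t/yr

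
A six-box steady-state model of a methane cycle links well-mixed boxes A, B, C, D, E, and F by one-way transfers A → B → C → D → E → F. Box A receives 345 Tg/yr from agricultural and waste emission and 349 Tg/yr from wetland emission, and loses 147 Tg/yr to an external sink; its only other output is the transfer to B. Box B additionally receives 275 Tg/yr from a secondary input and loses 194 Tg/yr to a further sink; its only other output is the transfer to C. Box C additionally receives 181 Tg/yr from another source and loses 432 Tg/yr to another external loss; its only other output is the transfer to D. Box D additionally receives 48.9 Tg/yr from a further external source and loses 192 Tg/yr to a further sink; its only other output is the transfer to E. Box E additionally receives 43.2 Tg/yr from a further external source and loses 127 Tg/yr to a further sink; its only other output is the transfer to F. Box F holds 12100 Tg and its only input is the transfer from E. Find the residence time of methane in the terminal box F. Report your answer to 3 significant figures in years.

80.6 yr

Box A: F(A→B) = (345 + 349) − 147 = 547.00 Tg/yr.
Box B: F(B→C) = (547.00 + 275) − 194 = 628.00 Tg/yr.
Box C: F(C→D) = (628.00 + 181) − 432 = 377.00 Tg/yr.
Box D: F(D→E) = (377.00 + 48.9) − 192 = 233.90 Tg/yr.
Box E: F(E→F) = (233.90 + 43.2) − 127 = 150.10 Tg/yr.
Box F throughput = its input = 150.10 Tg/yr; τ = 12100 / 150.10 = 80.61 yr.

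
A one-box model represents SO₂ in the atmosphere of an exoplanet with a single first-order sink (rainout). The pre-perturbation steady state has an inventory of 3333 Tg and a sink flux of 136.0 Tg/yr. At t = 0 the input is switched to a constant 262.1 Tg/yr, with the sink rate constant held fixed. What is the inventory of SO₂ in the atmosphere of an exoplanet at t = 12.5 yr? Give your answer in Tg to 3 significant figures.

Residence time τ = M₀/F₀ = 24.51 yr. The eventual steady state is M_∞ = M₀·(F₁/F₀) = 3333 × 262.1/136.0 = 6423.4 Tg.
The anomaly ΔM(t) = M(t) − M_∞ decays as ΔM₀·e^(−t/τ) with ΔM₀ = 3333 − 6423.4 = −3090 Tg.
At t = 12.5 yr, e^(−t/τ) = e^(−0.5101) = 0.6005, so ΔM = −1856 Tg and M = 6423.4 − 1856 = 4567.7 Tg.

4570 Tg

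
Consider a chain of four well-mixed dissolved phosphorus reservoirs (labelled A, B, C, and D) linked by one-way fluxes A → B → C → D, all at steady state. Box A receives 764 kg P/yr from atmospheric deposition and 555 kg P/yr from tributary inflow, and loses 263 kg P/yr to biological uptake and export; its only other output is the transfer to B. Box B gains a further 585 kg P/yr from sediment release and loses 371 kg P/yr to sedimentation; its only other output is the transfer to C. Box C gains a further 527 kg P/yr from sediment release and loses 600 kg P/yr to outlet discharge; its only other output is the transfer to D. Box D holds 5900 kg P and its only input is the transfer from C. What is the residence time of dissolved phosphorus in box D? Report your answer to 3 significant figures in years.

Box A: F(A→B) = (764 + 555) − 263 = 1056.0 kg P/yr.
Box B: F(B→C) = (1056.0 + 585) − 371 = 1270.0 kg P/yr.
Box C: F(C→D) = (1270.0 + 527) − 600 = 1197.0 kg P/yr.
Box D throughput = its input = 1197.0 kg P/yr; τ = 5900 / 1197.0 = 4.929 yr.

4.93 yr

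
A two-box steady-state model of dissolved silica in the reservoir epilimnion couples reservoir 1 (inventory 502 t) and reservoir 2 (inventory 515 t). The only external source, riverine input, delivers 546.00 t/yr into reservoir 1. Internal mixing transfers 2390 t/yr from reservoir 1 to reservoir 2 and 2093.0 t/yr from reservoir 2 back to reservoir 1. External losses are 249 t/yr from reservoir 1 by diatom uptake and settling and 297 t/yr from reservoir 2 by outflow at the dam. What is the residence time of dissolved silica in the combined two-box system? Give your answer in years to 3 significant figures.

1.86 yr

For the system as a whole, the A↔B exchange is internal and contributes nothing to the throughput; only the external sinks remove mass.
M_total = 502 + 515 = 1017.0 t.
ΣF_external_out = 249 + 297 = 546.00 t/yr.
τ = M_total / ΣF_ext = 1017.0 / 546.00 = 1.863 yr.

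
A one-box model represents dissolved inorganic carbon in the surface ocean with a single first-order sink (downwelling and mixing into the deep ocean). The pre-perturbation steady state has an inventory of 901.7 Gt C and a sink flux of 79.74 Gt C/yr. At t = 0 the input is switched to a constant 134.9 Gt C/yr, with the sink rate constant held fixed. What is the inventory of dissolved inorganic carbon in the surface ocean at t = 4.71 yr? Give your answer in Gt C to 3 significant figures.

Residence time τ = M₀/F₀ = 11.31 yr. The eventual steady state is M_∞ = M₀·(F₁/F₀) = 901.7 × 134.9/79.74 = 1525.4 Gt C.
The anomaly ΔM(t) = M(t) − M_∞ decays as ΔM₀·e^(−t/τ) with ΔM₀ = 901.7 − 1525.4 = −623.7 Gt C.
At t = 4.71 yr, e^(−t/τ) = e^(−0.4165) = 0.6593, so ΔM = −411.3 Gt C and M = 1525.4 − 411.3 = 1114.2 Gt C.

1110 Gt C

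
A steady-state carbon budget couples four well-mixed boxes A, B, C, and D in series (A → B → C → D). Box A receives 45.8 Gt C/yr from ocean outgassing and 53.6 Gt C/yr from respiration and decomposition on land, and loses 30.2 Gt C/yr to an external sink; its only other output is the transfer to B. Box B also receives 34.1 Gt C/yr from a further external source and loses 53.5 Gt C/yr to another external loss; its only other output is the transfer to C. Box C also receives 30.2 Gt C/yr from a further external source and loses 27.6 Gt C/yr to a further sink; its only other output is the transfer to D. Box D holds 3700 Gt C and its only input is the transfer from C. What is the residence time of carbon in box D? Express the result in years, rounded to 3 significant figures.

70.6 yr

Box A: F(A→B) = (45.8 + 53.6) − 30.2 = 69.200 Gt C/yr.
Box B: F(B→C) = (69.200 + 34.1) − 53.5 = 49.800 Gt C/yr.
Box C: F(C→D) = (49.800 + 30.2) − 27.6 = 52.400 Gt C/yr.
Box D throughput = its input = 52.400 Gt C/yr; τ = 3700 / 52.400 = 70.61 yr.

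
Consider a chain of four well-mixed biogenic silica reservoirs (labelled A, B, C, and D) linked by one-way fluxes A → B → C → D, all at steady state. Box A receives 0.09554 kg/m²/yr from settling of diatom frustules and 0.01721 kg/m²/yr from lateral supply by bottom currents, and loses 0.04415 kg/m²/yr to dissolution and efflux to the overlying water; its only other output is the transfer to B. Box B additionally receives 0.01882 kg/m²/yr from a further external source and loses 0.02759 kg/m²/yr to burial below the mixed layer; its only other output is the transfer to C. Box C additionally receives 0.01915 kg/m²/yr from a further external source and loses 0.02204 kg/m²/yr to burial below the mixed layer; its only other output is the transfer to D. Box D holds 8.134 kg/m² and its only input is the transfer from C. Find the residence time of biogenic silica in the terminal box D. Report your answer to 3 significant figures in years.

Box A: F(A→B) = (0.09554 + 0.01721) − 0.04415 = 0.068600 kg/m²/yr.
Box B: F(B→C) = (0.068600 + 0.01882) − 0.02759 = 0.059830 kg/m²/yr.
Box C: F(C→D) = (0.059830 + 0.01915) − 0.02204 = 0.056940 kg/m²/yr.
Box D throughput = its input = 0.056940 kg/m²/yr; τ = 8.134 / 0.056940 = 142.9 yr.

143 yr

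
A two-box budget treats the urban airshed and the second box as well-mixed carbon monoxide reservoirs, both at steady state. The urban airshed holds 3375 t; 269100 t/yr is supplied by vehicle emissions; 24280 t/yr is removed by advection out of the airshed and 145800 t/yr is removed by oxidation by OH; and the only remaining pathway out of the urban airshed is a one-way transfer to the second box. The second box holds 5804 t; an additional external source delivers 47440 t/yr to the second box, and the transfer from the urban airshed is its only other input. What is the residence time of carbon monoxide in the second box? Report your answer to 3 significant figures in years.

Balance the urban airshed: ΣF_in = 269100 t/yr.
Transfer to the second box = ΣF_in − (24280 + 145800) = 99020 t/yr.
Total input to the second box = 99020 + 47440 = 146460 t/yr; at steady state this equals its total output.
τ = M / F = 5804 / 146460 = 0.03963 yr.

0.0396 yr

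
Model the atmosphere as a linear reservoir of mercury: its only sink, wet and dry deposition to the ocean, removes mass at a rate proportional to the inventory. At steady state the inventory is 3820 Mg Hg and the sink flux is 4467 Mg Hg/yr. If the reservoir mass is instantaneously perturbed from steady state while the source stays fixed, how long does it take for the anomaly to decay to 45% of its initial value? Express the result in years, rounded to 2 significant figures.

0.68 yr

For a linear reservoir the anomaly decays as exp(−t/τ) with τ = M/F = 3820/4467 = 0.8552 yr.
exp(−t/τ) = 0.45 ⇒ t = −τ ln(0.45) = 0.8552 × 0.7985 = 0.6829 yr.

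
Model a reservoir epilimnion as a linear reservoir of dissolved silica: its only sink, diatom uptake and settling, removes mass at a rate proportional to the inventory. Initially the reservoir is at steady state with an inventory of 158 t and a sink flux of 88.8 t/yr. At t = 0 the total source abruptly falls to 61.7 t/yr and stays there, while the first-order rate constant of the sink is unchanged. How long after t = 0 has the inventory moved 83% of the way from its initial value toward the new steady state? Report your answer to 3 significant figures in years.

τ = M₀/F₀ = 158/88.8 = 1.779 yr.
The remaining gap fraction is e^(−t/τ); 83% covered ⇒ e^(−t/τ) = 0.170.
t = −τ ln(0.170) = 1.779 × 1.772 = 3.153 yr.

3.15 yr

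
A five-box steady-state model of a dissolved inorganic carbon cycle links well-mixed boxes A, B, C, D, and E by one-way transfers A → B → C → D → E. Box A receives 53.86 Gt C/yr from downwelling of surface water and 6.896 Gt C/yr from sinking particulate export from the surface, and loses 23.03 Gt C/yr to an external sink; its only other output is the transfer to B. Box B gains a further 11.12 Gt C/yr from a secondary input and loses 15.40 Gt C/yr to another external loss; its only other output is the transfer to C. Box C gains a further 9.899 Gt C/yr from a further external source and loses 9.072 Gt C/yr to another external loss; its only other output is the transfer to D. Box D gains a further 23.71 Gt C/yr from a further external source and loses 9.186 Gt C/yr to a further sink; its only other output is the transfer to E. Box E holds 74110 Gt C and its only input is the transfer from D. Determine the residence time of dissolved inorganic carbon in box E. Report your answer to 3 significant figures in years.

Box A: F(A→B) = (53.86 + 6.896) − 23.03 = 37.726 Gt C/yr.
Box B: F(B→C) = (37.726 + 11.12) − 15.40 = 33.446 Gt C/yr.
Box C: F(C→D) = (33.446 + 9.899) − 9.072 = 34.273 Gt C/yr.
Box D: F(D→E) = (34.273 + 23.71) − 9.186 = 48.797 Gt C/yr.
Box E throughput = its input = 48.797 Gt C/yr; τ = 74110 / 48.797 = 1519 yr.

1520 yr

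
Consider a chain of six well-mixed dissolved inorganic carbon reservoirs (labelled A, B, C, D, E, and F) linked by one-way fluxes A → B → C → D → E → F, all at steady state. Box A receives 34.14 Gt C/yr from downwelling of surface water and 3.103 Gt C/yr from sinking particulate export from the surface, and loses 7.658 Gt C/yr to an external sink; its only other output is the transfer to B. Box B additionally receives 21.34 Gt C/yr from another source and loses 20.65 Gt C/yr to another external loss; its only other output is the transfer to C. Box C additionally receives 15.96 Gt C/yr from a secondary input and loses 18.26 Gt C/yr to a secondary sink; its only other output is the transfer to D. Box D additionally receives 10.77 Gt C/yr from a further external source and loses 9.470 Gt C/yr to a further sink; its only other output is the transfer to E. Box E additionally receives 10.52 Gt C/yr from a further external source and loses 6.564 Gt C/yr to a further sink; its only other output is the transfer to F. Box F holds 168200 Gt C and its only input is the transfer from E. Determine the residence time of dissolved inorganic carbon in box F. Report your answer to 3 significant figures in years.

Box A: F(A→B) = (34.14 + 3.103) − 7.658 = 29.585 Gt C/yr.
Box B: F(B→C) = (29.585 + 21.34) − 20.65 = 30.275 Gt C/yr.
Box C: F(C→D) = (30.275 + 15.96) − 18.26 = 27.975 Gt C/yr.
Box D: F(D→E) = (27.975 + 10.77) − 9.470 = 29.275 Gt C/yr.
Box E: F(E→F) = (29.275 + 10.52) − 6.564 = 33.231 Gt C/yr.
Box F throughput = its input = 33.231 Gt C/yr; τ = 168200 / 33.231 = 5062 yr.

5060 yr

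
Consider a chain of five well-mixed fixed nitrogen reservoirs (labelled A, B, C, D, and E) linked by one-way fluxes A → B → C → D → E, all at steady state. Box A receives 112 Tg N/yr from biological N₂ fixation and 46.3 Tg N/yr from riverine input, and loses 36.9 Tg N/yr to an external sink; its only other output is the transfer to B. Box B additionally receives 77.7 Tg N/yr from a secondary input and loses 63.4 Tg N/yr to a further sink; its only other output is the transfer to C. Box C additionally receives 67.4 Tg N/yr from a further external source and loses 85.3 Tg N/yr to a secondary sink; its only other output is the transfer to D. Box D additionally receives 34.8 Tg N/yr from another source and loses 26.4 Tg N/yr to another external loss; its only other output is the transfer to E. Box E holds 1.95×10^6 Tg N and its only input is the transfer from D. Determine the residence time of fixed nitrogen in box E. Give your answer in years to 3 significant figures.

15500 yr

Box A: F(A→B) = (112 + 46.3) − 36.9 = 121.40 Tg N/yr.
Box B: F(B→C) = (121.40 + 77.7) − 63.4 = 135.70 Tg N/yr.
Box C: F(C→D) = (135.70 + 67.4) − 85.3 = 117.80 Tg N/yr.
Box D: F(D→E) = (117.80 + 34.8) − 26.4 = 126.20 Tg N/yr.
Box E throughput = its input = 126.20 Tg N/yr; τ = 1.95×10^6 / 126.20 = 15450 yr.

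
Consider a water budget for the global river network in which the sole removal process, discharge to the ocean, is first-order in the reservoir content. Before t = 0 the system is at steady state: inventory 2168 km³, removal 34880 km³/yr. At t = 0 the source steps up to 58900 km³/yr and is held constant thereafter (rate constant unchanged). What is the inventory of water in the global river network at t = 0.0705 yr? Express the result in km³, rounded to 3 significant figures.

The sink rate constant is k = F₀/M₀ = 34880/2168 = 16.09 yr⁻¹.
Solving dM/dt = F₁ − kM with M(0) = M₀ gives M(t) = F₁/k + (M₀ − F₁/k)·e^(−kt).
F₁/k = 58900/16.09 = 3661.0 km³; kt = 16.09 × 0.0705 = 1.134, e^(−kt) = 0.3217.
M(0.0705) = 3661.0 + (2168 − 3661.0) × 0.3217 = 3661.0 − 480.2 = 3180.7 km³.

3180 km³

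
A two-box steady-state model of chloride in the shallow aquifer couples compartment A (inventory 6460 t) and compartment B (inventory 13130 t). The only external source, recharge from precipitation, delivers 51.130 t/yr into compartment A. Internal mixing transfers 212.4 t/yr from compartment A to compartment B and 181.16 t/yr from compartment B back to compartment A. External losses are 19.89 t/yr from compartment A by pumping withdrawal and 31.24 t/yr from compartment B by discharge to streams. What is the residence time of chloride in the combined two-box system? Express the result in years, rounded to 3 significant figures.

Treat the two boxes together as one reservoir: the mixing fluxes between them are internal recycling, so τ = ΣM / Σ(external losses).
M_total = 6460 + 13130 = 19590 t.
ΣF_external_out = 19.89 + 31.24 = 51.130 t/yr.
τ = M_total / ΣF_ext = 19590 / 51.130 = 383.1 yr.

383 yr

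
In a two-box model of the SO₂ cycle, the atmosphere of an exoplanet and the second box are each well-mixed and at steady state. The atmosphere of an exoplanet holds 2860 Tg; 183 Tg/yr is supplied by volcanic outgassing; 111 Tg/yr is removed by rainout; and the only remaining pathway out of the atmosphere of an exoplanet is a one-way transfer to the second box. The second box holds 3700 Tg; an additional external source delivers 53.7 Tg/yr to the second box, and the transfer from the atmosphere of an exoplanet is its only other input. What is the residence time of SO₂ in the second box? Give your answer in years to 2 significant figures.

Balance the atmosphere of an exoplanet: ΣF_in = 183.00 Tg/yr.
Transfer to the second box = ΣF_in − (111) = 72.000 Tg/yr.
Total input to the second box = 72.000 + 53.7 = 125.70 Tg/yr; at steady state this equals its total output.
τ = M / F = 3700 / 125.70 = 29.44 yr.

29 yr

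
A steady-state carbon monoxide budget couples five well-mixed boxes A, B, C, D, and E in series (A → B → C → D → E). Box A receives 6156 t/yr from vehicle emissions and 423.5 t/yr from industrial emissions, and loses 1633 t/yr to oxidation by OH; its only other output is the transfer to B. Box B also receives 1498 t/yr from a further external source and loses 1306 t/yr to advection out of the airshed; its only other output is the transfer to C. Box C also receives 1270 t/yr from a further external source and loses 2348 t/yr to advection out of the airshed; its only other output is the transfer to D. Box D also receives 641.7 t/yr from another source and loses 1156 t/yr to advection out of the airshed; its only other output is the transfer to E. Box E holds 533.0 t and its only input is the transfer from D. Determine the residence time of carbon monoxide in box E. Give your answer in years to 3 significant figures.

Box A: F(A→B) = (6156 + 423.5) − 1633 = 4946.5 t/yr.
Box B: F(B→C) = (4946.5 + 1498) − 1306 = 5138.5 t/yr.
Box C: F(C→D) = (5138.5 + 1270) − 2348 = 4060.5 t/yr.
Box D: F(D→E) = (4060.5 + 641.7) − 1156 = 3546.2 t/yr.
Box E throughput = its input = 3546.2 t/yr; τ = 533.0 / 3546.2 = 0.1503 yr.

0.150 yr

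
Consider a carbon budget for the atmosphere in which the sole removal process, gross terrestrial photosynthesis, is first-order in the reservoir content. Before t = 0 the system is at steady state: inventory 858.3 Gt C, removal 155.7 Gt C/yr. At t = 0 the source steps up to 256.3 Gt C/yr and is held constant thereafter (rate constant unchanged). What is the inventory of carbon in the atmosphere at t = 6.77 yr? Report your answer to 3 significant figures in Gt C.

The sink rate constant is k = F₀/M₀ = 155.7/858.3 = 0.1814 yr⁻¹.
Solving dM/dt = F₁ − kM with M(0) = M₀ gives M(t) = F₁/k + (M₀ − F₁/k)·e^(−kt).
F₁/k = 256.3/0.1814 = 1412.9 Gt C; kt = 0.1814 × 6.77 = 1.228, e^(−kt) = 0.2928.
M(6.77) = 1412.9 + (858.3 − 1412.9) × 0.2928 = 1412.9 − 162.4 = 1250.5 Gt C.

1250 Gt C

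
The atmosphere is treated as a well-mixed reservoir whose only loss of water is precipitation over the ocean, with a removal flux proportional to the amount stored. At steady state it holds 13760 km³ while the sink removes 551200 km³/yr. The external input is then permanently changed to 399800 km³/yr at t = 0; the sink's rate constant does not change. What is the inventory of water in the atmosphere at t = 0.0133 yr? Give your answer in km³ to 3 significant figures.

12200 km³

τ = M₀/F₀ = 13760/551200 = 0.02496 yr; rate constant k = 1/τ.
New steady state M_∞ = F₁/k = F₁·τ = 399800 × 0.02496 = 9980.5 km³.
M(t) = M_∞ + (M₀ − M_∞)·e^(−t/τ); t/τ = 0.0133/0.02496 = 0.5328, so e^(−t/τ) = 0.5870.
M(t) = 9980.5 + 3780 × 0.5870 = 12199 km³.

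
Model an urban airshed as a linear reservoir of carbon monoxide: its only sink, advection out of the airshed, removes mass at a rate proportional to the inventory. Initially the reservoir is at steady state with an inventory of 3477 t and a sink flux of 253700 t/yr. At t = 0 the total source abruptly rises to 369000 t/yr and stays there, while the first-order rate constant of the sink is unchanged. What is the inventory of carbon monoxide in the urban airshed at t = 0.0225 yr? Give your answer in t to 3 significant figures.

The sink rate constant is k = F₀/M₀ = 253700/3477 = 72.97 yr⁻¹.
Solving dM/dt = F₁ − kM with M(0) = M₀ gives M(t) = F₁/k + (M₀ − F₁/k)·e^(−kt).
F₁/k = 369000/72.97 = 5057.2 t; kt = 72.97 × 0.0225 = 1.642, e^(−kt) = 0.1936.
M(0.0225) = 5057.2 + (3477 − 5057.2) × 0.1936 = 5057.2 − 306.0 = 4751.2 t.

4750 t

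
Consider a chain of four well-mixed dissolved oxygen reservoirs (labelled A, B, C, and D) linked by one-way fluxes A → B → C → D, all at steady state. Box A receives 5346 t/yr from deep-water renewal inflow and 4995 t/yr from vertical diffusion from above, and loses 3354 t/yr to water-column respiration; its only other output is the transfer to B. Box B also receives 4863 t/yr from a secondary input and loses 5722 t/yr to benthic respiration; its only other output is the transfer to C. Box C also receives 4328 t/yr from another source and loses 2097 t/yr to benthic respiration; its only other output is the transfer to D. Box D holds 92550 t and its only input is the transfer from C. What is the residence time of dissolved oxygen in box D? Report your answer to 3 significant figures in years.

Box A: F(A→B) = (5346 + 4995) − 3354 = 6987.0 t/yr.
Box B: F(B→C) = (6987.0 + 4863) − 5722 = 6128.0 t/yr.
Box C: F(C→D) = (6128.0 + 4328) − 2097 = 8359.0 t/yr.
Box D throughput = its input = 8359.0 t/yr; τ = 92550 / 8359.0 = 11.07 yr.

11.1 yr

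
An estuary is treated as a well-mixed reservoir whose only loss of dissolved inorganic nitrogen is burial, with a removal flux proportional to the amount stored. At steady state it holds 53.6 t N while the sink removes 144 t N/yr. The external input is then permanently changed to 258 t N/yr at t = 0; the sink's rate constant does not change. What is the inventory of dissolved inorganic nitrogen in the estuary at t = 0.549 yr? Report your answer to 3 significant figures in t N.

86.3 t N

Residence time τ = M₀/F₀ = 0.3722 yr. The eventual steady state is M_∞ = M₀·(F₁/F₀) = 53.6 × 258/144 = 96.033 t N.
The anomaly ΔM(t) = M(t) − M_∞ decays as ΔM₀·e^(−t/τ) with ΔM₀ = 53.6 − 96.033 = −42.43 t N.
At t = 0.549 yr, e^(−t/τ) = e^(−1.475) = 0.2288, so ΔM = −9.709 t N and M = 96.033 − 9.709 = 86.325 t N.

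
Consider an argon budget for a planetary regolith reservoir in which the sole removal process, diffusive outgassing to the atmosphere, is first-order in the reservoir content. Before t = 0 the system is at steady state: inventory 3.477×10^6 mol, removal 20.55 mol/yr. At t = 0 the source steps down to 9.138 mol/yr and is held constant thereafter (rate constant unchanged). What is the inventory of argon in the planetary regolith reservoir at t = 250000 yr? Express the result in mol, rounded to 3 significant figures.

1.99×10^6 mol

The sink rate constant is k = F₀/M₀ = 20.55/3.477×10^6 = 5.910×10^-6 yr⁻¹.
Solving dM/dt = F₁ − kM with M(0) = M₀ gives M(t) = F₁/k + (M₀ − F₁/k)·e^(−kt).
F₁/k = 9.138/5.910×10^-6 = 1.5461×10^6 mol; kt = 5.910×10^-6 × 250000 = 1.478, e^(−kt) = 0.2282.
M(250000) = 1.5461×10^6 + (3.477×10^6 − 1.5461×10^6) × 0.2282 = 1.5461×10^6 + 440600 = 1.9867×10^6 mol.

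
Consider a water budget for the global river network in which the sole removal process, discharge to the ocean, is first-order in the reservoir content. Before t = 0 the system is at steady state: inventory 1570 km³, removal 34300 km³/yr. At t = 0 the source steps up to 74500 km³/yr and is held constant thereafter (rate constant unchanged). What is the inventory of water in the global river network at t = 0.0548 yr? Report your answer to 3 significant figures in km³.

The sink rate constant is k = F₀/M₀ = 34300/1570 = 21.85 yr⁻¹.
Solving dM/dt = F₁ − kM with M(0) = M₀ gives M(t) = F₁/k + (M₀ − F₁/k)·e^(−kt).
F₁/k = 74500/21.85 = 3410.1 km³; kt = 21.85 × 0.0548 = 1.197, e^(−kt) = 0.3020.
M(0.0548) = 3410.1 + (1570 − 3410.1) × 0.3020 = 3410.1 − 555.8 = 2854.3 km³.

2850 km³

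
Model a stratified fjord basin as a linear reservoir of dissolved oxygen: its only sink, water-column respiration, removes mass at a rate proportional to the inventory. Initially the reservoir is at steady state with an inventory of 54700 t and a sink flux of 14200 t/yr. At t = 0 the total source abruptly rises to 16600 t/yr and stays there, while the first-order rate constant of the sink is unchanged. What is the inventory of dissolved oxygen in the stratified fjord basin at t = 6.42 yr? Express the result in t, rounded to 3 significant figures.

62200 t

τ = M₀/F₀ = 54700/14200 = 3.852 yr; rate constant k = 1/τ.
New steady state M_∞ = F₁/k = F₁·τ = 16600 × 3.852 = 63945 t.
M(t) = M_∞ + (M₀ − M_∞)·e^(−t/τ); t/τ = 6.42/3.852 = 1.667, so e^(−t/τ) = 0.1889.
M(t) = 63945 − 9245 × 0.1889 = 62199 t.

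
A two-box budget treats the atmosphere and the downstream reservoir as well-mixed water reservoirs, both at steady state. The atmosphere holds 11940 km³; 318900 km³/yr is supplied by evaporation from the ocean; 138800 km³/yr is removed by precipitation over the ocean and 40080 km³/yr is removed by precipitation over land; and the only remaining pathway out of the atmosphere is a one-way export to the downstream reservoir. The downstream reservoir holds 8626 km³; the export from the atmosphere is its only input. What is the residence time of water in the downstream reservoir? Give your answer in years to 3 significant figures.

0.0616 yr

Balance the atmosphere: ΣF_in = 318900 km³/yr.
Export to the downstream reservoir = ΣF_in − (138800 + 40080) = 140020 km³/yr.
At steady state the output of the downstream reservoir equals its input, 140020 km³/yr.
τ = M / F = 8626 / 140020 = 0.06161 yr.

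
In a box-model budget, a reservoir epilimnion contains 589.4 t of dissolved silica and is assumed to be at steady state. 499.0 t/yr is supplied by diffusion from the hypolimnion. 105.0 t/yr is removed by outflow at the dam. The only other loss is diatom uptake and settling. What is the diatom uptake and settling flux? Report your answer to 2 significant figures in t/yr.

390 t/yr

At steady state ΣF_in = ΣF_out.
ΣF_in = 499.00 t/yr.
Diatom uptake and settling flux = ΣF_in − (105.0) = 499.00 − 105.0 = 394.0 t/yr.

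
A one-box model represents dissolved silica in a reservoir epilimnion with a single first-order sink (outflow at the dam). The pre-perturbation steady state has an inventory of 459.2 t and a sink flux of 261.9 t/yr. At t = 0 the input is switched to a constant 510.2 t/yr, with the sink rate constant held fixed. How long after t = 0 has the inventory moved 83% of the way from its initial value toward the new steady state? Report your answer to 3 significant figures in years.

τ = M₀/F₀ = 459.2/261.9 = 1.753 yr.
The remaining gap fraction is e^(−t/τ); 83% covered ⇒ e^(−t/τ) = 0.170.
t = −τ ln(0.170) = 1.753 × 1.772 = 3.107 yr.

3.11 yr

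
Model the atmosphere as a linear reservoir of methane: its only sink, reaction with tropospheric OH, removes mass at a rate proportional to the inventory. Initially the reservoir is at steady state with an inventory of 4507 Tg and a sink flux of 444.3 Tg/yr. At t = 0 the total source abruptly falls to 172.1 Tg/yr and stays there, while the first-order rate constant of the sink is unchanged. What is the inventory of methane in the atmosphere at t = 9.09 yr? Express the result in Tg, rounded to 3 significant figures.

Residence time τ = M₀/F₀ = 10.14 yr. The eventual steady state is M_∞ = M₀·(F₁/F₀) = 4507 × 172.1/444.3 = 1745.8 Tg.
The anomaly ΔM(t) = M(t) − M_∞ decays as ΔM₀·e^(−t/τ) with ΔM₀ = 4507 − 1745.8 = 2761 Tg.
At t = 9.09 yr, e^(−t/τ) = e^(−0.8961) = 0.4082, so ΔM = 1127 Tg and M = 1745.8 + 1127 = 2872.8 Tg.

2870 Tg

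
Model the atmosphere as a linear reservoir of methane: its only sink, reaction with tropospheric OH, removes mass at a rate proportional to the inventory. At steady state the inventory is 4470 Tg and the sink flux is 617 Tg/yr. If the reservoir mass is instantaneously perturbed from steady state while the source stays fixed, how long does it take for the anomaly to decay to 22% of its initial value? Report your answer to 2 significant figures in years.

11 yr

For a linear reservoir the anomaly decays as exp(−t/τ) with τ = M/F = 4470/617 = 7.245 yr.
exp(−t/τ) = 0.22 ⇒ t = −τ ln(0.22) = 7.245 × 1.514 = 10.97 yr.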